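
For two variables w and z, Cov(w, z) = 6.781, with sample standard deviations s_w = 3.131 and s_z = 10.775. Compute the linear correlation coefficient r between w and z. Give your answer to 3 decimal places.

0.201

r = Cov(w,z) / (s_w · s_z) = 6.781 / (3.131 × 10.775)
  = 6.781 / 33.7365 ≈ 0.201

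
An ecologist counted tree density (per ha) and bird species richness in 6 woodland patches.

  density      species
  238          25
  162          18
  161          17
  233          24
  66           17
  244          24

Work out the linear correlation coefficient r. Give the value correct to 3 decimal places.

0.878

n = 6, Σx = 1104, Σy = 125, Σx² = 226990, Σy² = 2679, Σxy = 24173
nΣxy − ΣxΣy = 145038 − 138000 = 7038
nΣx² − (Σx)² = 1361940 − 1218816 = 143124; nΣy² − (Σy)² = 16074 − 15625 = 449
r = 7038 / √(143124 × 449) = 7038 / 8016.4004 ≈ 0.878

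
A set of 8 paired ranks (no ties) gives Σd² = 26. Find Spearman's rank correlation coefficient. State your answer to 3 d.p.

0.690

ρ = 1 − 6Σd² / [n(n²−1)] = 1 − 6×26 / (8×63)
  = 1 − 156/504 = 1 − 0.3095 ≈ 0.690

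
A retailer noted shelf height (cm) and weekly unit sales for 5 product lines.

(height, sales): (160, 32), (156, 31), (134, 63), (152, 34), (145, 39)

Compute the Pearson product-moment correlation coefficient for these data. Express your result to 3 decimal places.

n = 5, Σx = 747, Σy = 199, Σx² = 112021, Σy² = 8631, Σxy = 29221
nΣxy − ΣxΣy = 146105 − 148653 = -2548
nΣx² − (Σx)² = 560105 − 558009 = 2096; nΣy² − (Σy)² = 43155 − 39601 = 3554
r = -2548 / √(2096 × 3554) = -2548 / 2729.3193 ≈ -0.934

-0.934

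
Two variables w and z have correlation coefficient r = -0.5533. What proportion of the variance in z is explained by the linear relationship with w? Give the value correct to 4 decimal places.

r² = (-0.5533)² = 0.3061

0.3061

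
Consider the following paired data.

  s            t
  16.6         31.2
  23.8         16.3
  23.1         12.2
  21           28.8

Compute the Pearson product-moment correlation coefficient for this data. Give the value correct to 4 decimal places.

n = 4, Σs = 84.5, Σt = 88.5, Σs² = 1816.61, Σt² = 2217.41, Σst = 1792.48
nΣst − ΣsΣt = 7169.92 − 7478.25 = -308.33
nΣs² − (Σs)² = 7266.44 − 7140.25 = 126.19; nΣt² − (Σt)² = 8869.64 − 7832.25 = 1037.39
r = -308.33 / √(126.19 × 1037.39) = -308.33 / 361.8124 ≈ -0.8522

-0.8522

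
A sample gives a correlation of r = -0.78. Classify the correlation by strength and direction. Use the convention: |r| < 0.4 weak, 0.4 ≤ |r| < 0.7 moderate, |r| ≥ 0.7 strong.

r = -0.78 < 0 so the relationship is negative.
|r| = 0.78, which falls in the strong range.

strong negative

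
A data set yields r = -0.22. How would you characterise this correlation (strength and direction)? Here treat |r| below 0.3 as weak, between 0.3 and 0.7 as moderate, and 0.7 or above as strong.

r = -0.22 < 0 so the relationship is negative.
|r| = 0.22, which falls in the weak range.

weak negative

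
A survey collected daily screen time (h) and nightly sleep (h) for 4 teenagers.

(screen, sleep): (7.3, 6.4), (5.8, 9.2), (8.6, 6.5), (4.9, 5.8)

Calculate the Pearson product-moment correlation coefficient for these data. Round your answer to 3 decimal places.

n = 4, Σx = 26.6, Σy = 27.9, Σx² = 184.9, Σy² = 201.49, Σxy = 184.4
nΣxy − ΣxΣy = 737.6 − 742.14 = -4.54
nΣx² − (Σx)² = 739.6 − 707.56 = 32.04; nΣy² − (Σy)² = 805.96 − 778.41 = 27.55
r = -4.54 / √(32.04 × 27.55) = -4.54 / 29.7103 ≈ -0.153

-0.153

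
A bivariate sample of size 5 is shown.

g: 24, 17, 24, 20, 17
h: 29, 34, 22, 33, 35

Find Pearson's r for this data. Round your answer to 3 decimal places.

-0.860

n = 5, Σg = 102, Σh = 153, Σg² = 2130, Σh² = 4795, Σgh = 3057
nΣgh − ΣgΣh = 15285 − 15606 = -321
nΣg² − (Σg)² = 10650 − 10404 = 246; nΣh² − (Σh)² = 23975 − 23409 = 566
r = -321 / √(246 × 566) = -321 / 373.1434 ≈ -0.860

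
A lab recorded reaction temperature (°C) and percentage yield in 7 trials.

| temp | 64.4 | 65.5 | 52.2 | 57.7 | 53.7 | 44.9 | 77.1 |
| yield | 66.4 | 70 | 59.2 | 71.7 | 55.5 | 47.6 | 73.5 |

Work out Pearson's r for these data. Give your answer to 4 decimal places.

n = 7, Σx = 415.5, Σy = 443.9, Σx² = 25335.85, Σy² = 28702.75, Σxy = 26872.93
nΣxy − ΣxΣy = 188110.51 − 184440.45 = 3670.06
nΣx² − (Σx)² = 177350.95 − 172640.25 = 4710.7; nΣy² − (Σy)² = 200919.25 − 197047.21 = 3872.04
r = 3670.06 / √(4710.7 × 3872.04) = 3670.06 / 4270.8335 ≈ 0.8593

0.8593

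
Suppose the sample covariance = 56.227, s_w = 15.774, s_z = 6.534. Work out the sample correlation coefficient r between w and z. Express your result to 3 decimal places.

0.546

r = Cov(w,z) / (s_w · s_z) = 56.227 / (15.774 × 6.534)
  = 56.227 / 103.0673 ≈ 0.546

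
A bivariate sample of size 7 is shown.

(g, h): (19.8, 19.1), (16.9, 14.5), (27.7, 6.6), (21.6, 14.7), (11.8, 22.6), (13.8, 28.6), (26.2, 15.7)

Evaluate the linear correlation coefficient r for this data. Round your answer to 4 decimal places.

-0.8061

n = 7, Σg = 137.8, Σh = 121.8, Σg² = 2927.62, Σh² = 2409.92, Σgh = 2196.27
nΣgh − ΣgΣh = 15373.89 − 16784.04 = -1410.15
nΣg² − (Σg)² = 20493.34 − 18988.84 = 1504.5; nΣh² − (Σh)² = 16869.44 − 14835.24 = 2034.2
r = -1410.15 / √(1504.5 × 2034.2) = -1410.15 / 1749.4153 ≈ -0.8061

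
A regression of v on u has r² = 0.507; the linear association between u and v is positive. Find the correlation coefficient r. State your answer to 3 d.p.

0.712

|r| = √0.507 = 0.712
The association is positive, so r = 0.712.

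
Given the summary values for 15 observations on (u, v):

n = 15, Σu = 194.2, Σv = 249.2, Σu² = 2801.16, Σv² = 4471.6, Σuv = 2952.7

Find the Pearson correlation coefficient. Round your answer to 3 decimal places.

r = (nΣuv − ΣuΣv) / √[(nΣu² − (Σu)²)(nΣv² − (Σv)²)]
Numerator: 15×2952.7 − 194.2×249.2 = -4104.14
Denominator: √[(42017.4 − 37713.64)(67074 − 62100.64)] = √[4303.76 × 4973.36] = 4626.4617
r = -4104.14 / 4626.4617 ≈ -0.887

-0.887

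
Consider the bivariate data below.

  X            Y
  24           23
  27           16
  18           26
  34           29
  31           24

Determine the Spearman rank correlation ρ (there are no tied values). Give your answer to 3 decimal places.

0.300

Rank X: 2, 3, 1, 5, 4
Rank Y: 2, 1, 4, 5, 3
d = rank(X) − rank(Y): 0, 2, -3, 0, 1; Σd² = 14
ρ = 1 − 6Σd² / [n(n²−1)] = 1 − 6×14 / (5×24) = 1 − 84/120 ≈ 0.300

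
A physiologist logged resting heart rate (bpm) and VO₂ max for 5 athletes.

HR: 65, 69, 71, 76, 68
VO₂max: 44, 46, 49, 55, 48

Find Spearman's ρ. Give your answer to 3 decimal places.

0.900

Rank HR: 1, 3, 4, 5, 2
Rank VO₂max: 1, 2, 4, 5, 3
d = rank(HR) − rank(VO₂max): 0, 1, 0, 0, -1; Σd² = 2
ρ = 1 − 6Σd² / [n(n²−1)] = 1 − 6×2 / (5×24) = 1 − 12/120 ≈ 0.900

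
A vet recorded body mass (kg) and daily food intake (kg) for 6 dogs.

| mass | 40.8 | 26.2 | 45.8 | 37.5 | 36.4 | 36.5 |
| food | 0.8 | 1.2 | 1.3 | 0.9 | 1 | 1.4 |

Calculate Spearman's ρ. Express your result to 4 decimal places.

-0.1429

Rank mass: 5, 1, 6, 4, 2, 3
Rank food: 1, 4, 5, 2, 3, 6
d = rank(mass) − rank(food): 4, -3, 1, 2, -1, -3; Σd² = 40
ρ = 1 − 6Σd² / [n(n²−1)] = 1 − 6×40 / (6×35) = 1 − 240/210 ≈ -0.1429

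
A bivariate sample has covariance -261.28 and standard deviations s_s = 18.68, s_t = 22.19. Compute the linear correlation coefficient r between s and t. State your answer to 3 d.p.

-0.630

r = Cov(s,t) / (s_s · s_t) = -261.28 / (18.68 × 22.19)
  = -261.28 / 414.5092 ≈ -0.630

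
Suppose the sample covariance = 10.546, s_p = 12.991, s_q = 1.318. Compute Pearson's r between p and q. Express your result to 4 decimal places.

0.6159

r = Cov(p,q) / (s_p · s_q) = 10.546 / (12.991 × 1.318)
  = 10.546 / 17.1221 ≈ 0.6159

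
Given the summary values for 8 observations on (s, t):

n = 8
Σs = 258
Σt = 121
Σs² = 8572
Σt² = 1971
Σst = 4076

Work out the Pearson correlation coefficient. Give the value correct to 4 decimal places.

r = (nΣst − ΣsΣt) / √[(nΣs² − (Σs)²)(nΣt² − (Σt)²)]
Numerator: 8×4076 − 258×121 = 1390
Denominator: √[(68576 − 66564)(15768 − 14641)] = √[2012 × 1127] = 1505.8300
r = 1390 / 1505.8300 ≈ 0.9231

0.9231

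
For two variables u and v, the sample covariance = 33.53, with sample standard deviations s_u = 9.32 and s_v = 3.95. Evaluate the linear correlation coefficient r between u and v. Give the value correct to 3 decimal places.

0.911

r = Cov(u,v) / (s_u · s_v) = 33.53 / (9.32 × 3.95)
  = 33.53 / 36.8140 ≈ 0.911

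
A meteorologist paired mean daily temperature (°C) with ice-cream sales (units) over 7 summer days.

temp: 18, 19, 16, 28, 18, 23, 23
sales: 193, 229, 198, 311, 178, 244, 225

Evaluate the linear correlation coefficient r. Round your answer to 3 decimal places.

n = 7, Σx = 145, Σy = 1578, Σx² = 3107, Σy² = 367460, Σxy = 33692
nΣxy − ΣxΣy = 235844 − 228810 = 7034
nΣx² − (Σx)² = 21749 − 21025 = 724; nΣy² − (Σy)² = 2572220 − 2490084 = 82136
r = 7034 / √(724 × 82136) = 7034 / 7711.4502 ≈ 0.912

0.912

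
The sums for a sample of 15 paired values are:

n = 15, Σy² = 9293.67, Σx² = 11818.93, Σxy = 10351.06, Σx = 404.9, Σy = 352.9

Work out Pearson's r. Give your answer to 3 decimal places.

r = (nΣxy − ΣxΣy) / √[(nΣx² − (Σx)²)(nΣy² − (Σy)²)]
Numerator: 15×10351.06 − 404.9×352.9 = 12376.69
Denominator: √[(177283.95 − 163944.01)(139405.05 − 124538.41)] = √[13339.94 × 14866.64] = 14082.6164
r = 12376.69 / 14082.6164 ≈ 0.879

0.879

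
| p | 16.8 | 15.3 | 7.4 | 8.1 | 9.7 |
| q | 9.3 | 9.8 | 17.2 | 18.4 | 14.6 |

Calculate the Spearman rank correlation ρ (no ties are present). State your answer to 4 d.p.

-0.9000

Rank p: 5, 4, 1, 2, 3
Rank q: 1, 2, 4, 5, 3
d = rank(p) − rank(q): 4, 2, -3, -3, 0; Σd² = 38
ρ = 1 − 6Σd² / [n(n²−1)] = 1 − 6×38 / (5×24) = 1 − 228/120 ≈ -0.9000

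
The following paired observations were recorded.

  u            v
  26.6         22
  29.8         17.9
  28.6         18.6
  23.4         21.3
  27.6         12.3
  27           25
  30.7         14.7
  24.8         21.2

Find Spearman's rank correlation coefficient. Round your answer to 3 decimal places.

Rank u: 3, 7, 6, 1, 5, 4, 8, 2
Rank v: 7, 3, 4, 6, 1, 8, 2, 5
d = rank(u) − rank(v): -4, 4, 2, -5, 4, -4, 6, -3; Σd² = 138
ρ = 1 − 6Σd² / [n(n²−1)] = 1 − 6×138 / (8×63) = 1 − 828/504 ≈ -0.643

-0.643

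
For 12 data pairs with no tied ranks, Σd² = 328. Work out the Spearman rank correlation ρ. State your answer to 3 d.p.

-0.147

ρ = 1 − 6Σd² / [n(n²−1)] = 1 − 6×328 / (12×143)
  = 1 − 1968/1716 = 1 − 1.1469 ≈ -0.147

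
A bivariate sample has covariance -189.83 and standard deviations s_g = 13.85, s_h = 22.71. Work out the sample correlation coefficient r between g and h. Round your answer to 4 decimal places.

r = Cov(g,h) / (s_g · s_h) = -189.83 / (13.85 × 22.71)
  = -189.83 / 314.5335 ≈ -0.6035

-0.6035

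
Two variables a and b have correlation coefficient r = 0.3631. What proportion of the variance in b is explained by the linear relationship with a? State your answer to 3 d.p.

0.132

r² = (0.3631)² = 0.132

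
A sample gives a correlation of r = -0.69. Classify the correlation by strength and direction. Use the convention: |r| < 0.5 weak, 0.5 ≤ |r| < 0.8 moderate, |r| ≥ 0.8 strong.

moderate negative

r = -0.69 < 0 so the relationship is negative.
|r| = 0.69, which falls in the moderate range.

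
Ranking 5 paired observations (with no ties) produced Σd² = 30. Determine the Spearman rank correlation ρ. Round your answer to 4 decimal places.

-0.5000

ρ = 1 − 6Σd² / [n(n²−1)] = 1 − 6×30 / (5×24)
  = 1 − 180/120 = 1 − 1.50000 ≈ -0.5000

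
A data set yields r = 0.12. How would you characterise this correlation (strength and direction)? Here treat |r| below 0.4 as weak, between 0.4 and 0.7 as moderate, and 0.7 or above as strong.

r = 0.12 > 0 so the relationship is positive.
|r| = 0.12, which falls in the weak range.

weak positive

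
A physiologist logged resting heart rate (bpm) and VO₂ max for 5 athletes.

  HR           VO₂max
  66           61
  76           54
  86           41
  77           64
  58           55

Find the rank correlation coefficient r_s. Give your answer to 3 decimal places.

Rank HR: 2, 3, 5, 4, 1
Rank VO₂max: 4, 2, 1, 5, 3
d = rank(HR) − rank(VO₂max): -2, 1, 4, -1, -2; Σd² = 26
ρ = 1 − 6Σd² / [n(n²−1)] = 1 − 6×26 / (5×24) = 1 − 156/120 ≈ -0.300

-0.300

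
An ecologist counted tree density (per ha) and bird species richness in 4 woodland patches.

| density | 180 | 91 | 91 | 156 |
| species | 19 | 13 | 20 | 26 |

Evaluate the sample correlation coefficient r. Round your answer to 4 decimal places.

0.5200

n = 4, Σx = 518, Σy = 78, Σx² = 73298, Σy² = 1606, Σxy = 10479
nΣxy − ΣxΣy = 41916 − 40404 = 1512
nΣx² − (Σx)² = 293192 − 268324 = 24868; nΣy² − (Σy)² = 6424 − 6084 = 340
r = 1512 / √(24868 × 340) = 1512 / 2907.7689 ≈ 0.5200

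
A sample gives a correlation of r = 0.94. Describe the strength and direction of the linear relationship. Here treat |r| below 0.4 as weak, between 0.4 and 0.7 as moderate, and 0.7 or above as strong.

strong positive

r = 0.94 > 0 so the relationship is positive.
|r| = 0.94, which falls in the strong range.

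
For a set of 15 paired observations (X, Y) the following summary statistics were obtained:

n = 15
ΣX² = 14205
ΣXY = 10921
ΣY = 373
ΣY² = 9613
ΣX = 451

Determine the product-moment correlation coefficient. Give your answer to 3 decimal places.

r = (nΣXY − ΣXΣY) / √[(nΣX² − (ΣX)²)(nΣY² − (ΣY)²)]
Numerator: 15×10921 − 451×373 = -4408
Denominator: √[(213075 − 203401)(144195 − 139129)] = √[9674 × 5066] = 7000.6060
r = -4408 / 7000.6060 ≈ -0.630

-0.630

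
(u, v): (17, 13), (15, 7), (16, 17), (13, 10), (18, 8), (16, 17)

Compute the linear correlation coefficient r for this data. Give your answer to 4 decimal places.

n = 6, Σu = 95, Σv = 72, Σu² = 1519, Σv² = 960, Σuv = 1144
nΣuv − ΣuΣv = 6864 − 6840 = 24
nΣu² − (Σu)² = 9114 − 9025 = 89; nΣv² − (Σv)² = 5760 − 5184 = 576
r = 24 / √(89 × 576) = 24 / 226.4155 ≈ 0.1060

0.1060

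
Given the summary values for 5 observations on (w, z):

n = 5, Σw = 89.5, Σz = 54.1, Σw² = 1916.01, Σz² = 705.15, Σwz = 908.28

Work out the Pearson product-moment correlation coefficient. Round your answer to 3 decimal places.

r = (nΣwz − ΣwΣz) / √[(nΣw² − (Σw)²)(nΣz² − (Σz)²)]
Numerator: 5×908.28 − 89.5×54.1 = -300.55
Denominator: √[(9580.05 − 8010.25)(3525.75 − 2926.81)] = √[1569.8 × 598.94] = 969.6474
r = -300.55 / 969.6474 ≈ -0.310

-0.310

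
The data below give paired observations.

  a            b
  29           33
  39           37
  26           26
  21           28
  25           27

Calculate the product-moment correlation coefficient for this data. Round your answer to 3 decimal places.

0.878

n = 5, Σa = 140, Σb = 151, Σa² = 4104, Σb² = 4647, Σab = 4339
nΣab − ΣaΣb = 21695 − 21140 = 555
nΣa² − (Σa)² = 20520 − 19600 = 920; nΣb² − (Σb)² = 23235 − 22801 = 434
r = 555 / √(920 × 434) = 555 / 631.8861 ≈ 0.878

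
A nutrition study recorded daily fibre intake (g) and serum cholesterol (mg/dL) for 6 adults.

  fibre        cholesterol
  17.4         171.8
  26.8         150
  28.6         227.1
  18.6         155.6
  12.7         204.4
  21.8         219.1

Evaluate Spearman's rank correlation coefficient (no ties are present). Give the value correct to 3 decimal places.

0.200

Rank fibre: 2, 5, 6, 3, 1, 4
Rank cholesterol: 3, 1, 6, 2, 4, 5
d = rank(fibre) − rank(cholesterol): -1, 4, 0, 1, -3, -1; Σd² = 28
ρ = 1 − 6Σd² / [n(n²−1)] = 1 − 6×28 / (6×35) = 1 − 168/210 ≈ 0.200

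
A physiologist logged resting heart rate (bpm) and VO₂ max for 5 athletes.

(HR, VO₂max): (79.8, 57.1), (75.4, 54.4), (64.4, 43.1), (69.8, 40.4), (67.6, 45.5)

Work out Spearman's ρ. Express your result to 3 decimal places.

Rank HR: 5, 4, 1, 3, 2
Rank VO₂max: 5, 4, 2, 1, 3
d = rank(HR) − rank(VO₂max): 0, 0, -1, 2, -1; Σd² = 6
ρ = 1 − 6Σd² / [n(n²−1)] = 1 − 6×6 / (5×24) = 1 − 36/120 ≈ 0.700

0.700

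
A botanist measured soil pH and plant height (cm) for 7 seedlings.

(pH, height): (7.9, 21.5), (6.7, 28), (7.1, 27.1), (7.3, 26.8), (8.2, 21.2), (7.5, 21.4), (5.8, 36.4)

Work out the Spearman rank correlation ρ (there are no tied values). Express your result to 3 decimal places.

Rank pH: 6, 2, 3, 4, 7, 5, 1
Rank height: 3, 6, 5, 4, 1, 2, 7
d = rank(pH) − rank(height): 3, -4, -2, 0, 6, 3, -6; Σd² = 110
ρ = 1 − 6Σd² / [n(n²−1)] = 1 − 6×110 / (7×48) = 1 − 660/336 ≈ -0.964

-0.964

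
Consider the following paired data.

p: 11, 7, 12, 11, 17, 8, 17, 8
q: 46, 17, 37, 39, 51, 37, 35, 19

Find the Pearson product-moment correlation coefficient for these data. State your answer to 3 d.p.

0.657

n = 8, Σp = 91, Σq = 281, Σp² = 1141, Σq² = 10851, Σpq = 3408
nΣpq − ΣpΣq = 27264 − 25571 = 1693
nΣp² − (Σp)² = 9128 − 8281 = 847; nΣq² − (Σq)² = 86808 − 78961 = 7847
r = 1693 / √(847 × 7847) = 1693 / 2578.0630 ≈ 0.657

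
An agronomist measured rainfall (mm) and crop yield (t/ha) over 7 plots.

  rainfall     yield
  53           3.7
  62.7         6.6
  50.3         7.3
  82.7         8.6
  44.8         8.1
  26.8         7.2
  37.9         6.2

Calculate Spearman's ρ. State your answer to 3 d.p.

Rank rainfall: 5, 6, 4, 7, 3, 1, 2
Rank yield: 1, 3, 5, 7, 6, 4, 2
d = rank(rainfall) − rank(yield): 4, 3, -1, 0, -3, -3, 0; Σd² = 44
ρ = 1 − 6Σd² / [n(n²−1)] = 1 − 6×44 / (7×48) = 1 − 264/336 ≈ 0.214

0.214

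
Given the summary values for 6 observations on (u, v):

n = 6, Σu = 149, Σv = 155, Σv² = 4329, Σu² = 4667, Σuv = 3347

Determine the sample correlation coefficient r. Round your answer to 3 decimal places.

-0.896

r = (nΣuv − ΣuΣv) / √[(nΣu² − (Σu)²)(nΣv² − (Σv)²)]
Numerator: 6×3347 − 149×155 = -3013
Denominator: √[(28002 − 22201)(25974 − 24025)] = √[5801 × 1949] = 3362.4617
r = -3013 / 3362.4617 ≈ -0.896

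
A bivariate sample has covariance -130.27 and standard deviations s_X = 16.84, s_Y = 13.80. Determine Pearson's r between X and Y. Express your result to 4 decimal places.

r = Cov(X,Y) / (s_X · s_Y) = -130.27 / (16.84 × 13.80)
  = -130.27 / 232.3920 ≈ -0.5606

-0.5606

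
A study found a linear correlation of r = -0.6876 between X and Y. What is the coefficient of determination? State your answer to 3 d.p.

0.473

r² = (-0.6876)² = 0.473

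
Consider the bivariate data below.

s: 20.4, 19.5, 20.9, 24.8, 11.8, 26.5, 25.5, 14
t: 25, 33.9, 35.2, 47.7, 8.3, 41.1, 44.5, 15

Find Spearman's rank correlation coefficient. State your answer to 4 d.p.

0.8810

Rank s: 4, 3, 5, 6, 1, 8, 7, 2
Rank t: 3, 4, 5, 8, 1, 6, 7, 2
d = rank(s) − rank(t): 1, -1, 0, -2, 0, 2, 0, 0; Σd² = 10
ρ = 1 − 6Σd² / [n(n²−1)] = 1 − 6×10 / (8×63) = 1 − 60/504 ≈ 0.8810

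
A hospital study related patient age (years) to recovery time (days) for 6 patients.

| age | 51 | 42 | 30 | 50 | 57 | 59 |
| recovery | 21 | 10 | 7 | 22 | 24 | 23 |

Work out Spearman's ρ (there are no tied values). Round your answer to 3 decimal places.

Rank age: 4, 2, 1, 3, 5, 6
Rank recovery: 3, 2, 1, 4, 6, 5
d = rank(age) − rank(recovery): 1, 0, 0, -1, -1, 1; Σd² = 4
ρ = 1 − 6Σd² / [n(n²−1)] = 1 − 6×4 / (6×35) = 1 − 24/210 ≈ 0.886

0.886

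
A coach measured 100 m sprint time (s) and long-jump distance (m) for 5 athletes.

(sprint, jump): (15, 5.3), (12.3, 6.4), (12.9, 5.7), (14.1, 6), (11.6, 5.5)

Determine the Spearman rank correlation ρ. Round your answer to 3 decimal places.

Rank sprint: 5, 2, 3, 4, 1
Rank jump: 1, 5, 3, 4, 2
d = rank(sprint) − rank(jump): 4, -3, 0, 0, -1; Σd² = 26
ρ = 1 − 6Σd² / [n(n²−1)] = 1 − 6×26 / (5×24) = 1 − 156/120 ≈ -0.300

-0.300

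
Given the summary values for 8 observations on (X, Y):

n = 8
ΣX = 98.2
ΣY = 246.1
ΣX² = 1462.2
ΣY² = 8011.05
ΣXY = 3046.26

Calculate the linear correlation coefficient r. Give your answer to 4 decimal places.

0.0755

r = (nΣXY − ΣXΣY) / √[(nΣX² − (ΣX)²)(nΣY² − (ΣY)²)]
Numerator: 8×3046.26 − 98.2×246.1 = 203.06
Denominator: √[(11697.6 − 9643.24)(64088.4 − 60565.21)] = √[2054.36 × 3523.19] = 2690.3347
r = 203.06 / 2690.3347 ≈ 0.0755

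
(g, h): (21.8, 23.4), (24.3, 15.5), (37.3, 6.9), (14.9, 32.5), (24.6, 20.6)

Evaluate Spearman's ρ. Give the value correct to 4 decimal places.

Rank g: 2, 3, 5, 1, 4
Rank h: 4, 2, 1, 5, 3
d = rank(g) − rank(h): -2, 1, 4, -4, 1; Σd² = 38
ρ = 1 − 6Σd² / [n(n²−1)] = 1 − 6×38 / (5×24) = 1 − 228/120 ≈ -0.9000

-0.9000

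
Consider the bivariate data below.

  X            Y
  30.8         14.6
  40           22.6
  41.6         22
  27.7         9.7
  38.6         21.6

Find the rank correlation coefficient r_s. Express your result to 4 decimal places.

0.9000

Rank X: 2, 4, 5, 1, 3
Rank Y: 2, 5, 4, 1, 3
d = rank(X) − rank(Y): 0, -1, 1, 0, 0; Σd² = 2
ρ = 1 − 6Σd² / [n(n²−1)] = 1 − 6×2 / (5×24) = 1 − 12/120 ≈ 0.9000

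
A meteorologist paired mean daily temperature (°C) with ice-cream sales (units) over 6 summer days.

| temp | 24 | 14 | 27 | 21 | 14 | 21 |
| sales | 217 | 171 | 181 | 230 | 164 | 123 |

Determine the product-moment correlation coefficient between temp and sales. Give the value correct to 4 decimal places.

0.2920

n = 6, Σx = 121, Σy = 1086, Σx² = 2579, Σy² = 204016, Σxy = 22198
nΣxy − ΣxΣy = 133188 − 131406 = 1782
nΣx² − (Σx)² = 15474 − 14641 = 833; nΣy² − (Σy)² = 1224096 − 1179396 = 44700
r = 1782 / √(833 × 44700) = 1782 / 6102.0570 ≈ 0.2920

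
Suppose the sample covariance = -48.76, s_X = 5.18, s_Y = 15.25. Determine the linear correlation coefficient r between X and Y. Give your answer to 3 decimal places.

r = Cov(X,Y) / (s_X · s_Y) = -48.76 / (5.18 × 15.25)
  = -48.76 / 78.9950 ≈ -0.617

-0.617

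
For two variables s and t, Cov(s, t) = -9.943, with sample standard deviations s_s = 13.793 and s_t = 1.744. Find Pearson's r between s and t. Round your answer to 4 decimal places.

r = Cov(s,t) / (s_s · s_t) = -9.943 / (13.793 × 1.744)
  = -9.943 / 24.0550 ≈ -0.4133

-0.4133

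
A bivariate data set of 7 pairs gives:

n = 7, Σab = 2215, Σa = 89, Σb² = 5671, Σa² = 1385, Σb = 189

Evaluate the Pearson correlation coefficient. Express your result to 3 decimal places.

r = (nΣab − ΣaΣb) / √[(nΣa² − (Σa)²)(nΣb² − (Σb)²)]
Numerator: 7×2215 − 89×189 = -1316
Denominator: √[(9695 − 7921)(39697 − 35721)] = √[1774 × 3976] = 2655.8283
r = -1316 / 2655.8283 ≈ -0.496

-0.496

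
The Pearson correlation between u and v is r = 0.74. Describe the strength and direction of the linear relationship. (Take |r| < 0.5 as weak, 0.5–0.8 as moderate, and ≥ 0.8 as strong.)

moderate positive

r = 0.74 > 0 so the relationship is positive.
|r| = 0.74, which falls in the moderate range.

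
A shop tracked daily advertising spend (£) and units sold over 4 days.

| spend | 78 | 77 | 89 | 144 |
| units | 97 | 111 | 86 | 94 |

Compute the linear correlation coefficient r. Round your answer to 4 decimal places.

n = 4, Σx = 388, Σy = 388, Σx² = 40670, Σy² = 37962, Σxy = 37303
nΣxy − ΣxΣy = 149212 − 150544 = -1332
nΣx² − (Σx)² = 162680 − 150544 = 12136; nΣy² − (Σy)² = 151848 − 150544 = 1304
r = -1332 / √(12136 × 1304) = -1332 / 3978.1081 ≈ -0.3348

-0.3348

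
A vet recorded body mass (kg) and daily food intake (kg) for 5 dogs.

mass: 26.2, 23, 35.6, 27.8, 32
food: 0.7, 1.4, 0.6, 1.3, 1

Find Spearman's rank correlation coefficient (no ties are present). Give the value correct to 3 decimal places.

-0.700

Rank mass: 2, 1, 5, 3, 4
Rank food: 2, 5, 1, 4, 3
d = rank(mass) − rank(food): 0, -4, 4, -1, 1; Σd² = 34
ρ = 1 − 6Σd² / [n(n²−1)] = 1 − 6×34 / (5×24) = 1 − 204/120 ≈ -0.700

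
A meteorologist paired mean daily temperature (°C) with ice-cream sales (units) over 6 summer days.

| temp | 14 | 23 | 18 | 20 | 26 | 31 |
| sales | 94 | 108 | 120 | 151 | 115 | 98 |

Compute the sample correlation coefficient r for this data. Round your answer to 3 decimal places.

-0.136

n = 6, Σx = 132, Σy = 686, Σx² = 3086, Σy² = 80530, Σxy = 15008
nΣxy − ΣxΣy = 90048 − 90552 = -504
nΣx² − (Σx)² = 18516 − 17424 = 1092; nΣy² − (Σy)² = 483180 − 470596 = 12584
r = -504 / √(1092 × 12584) = -504 / 3706.9837 ≈ -0.136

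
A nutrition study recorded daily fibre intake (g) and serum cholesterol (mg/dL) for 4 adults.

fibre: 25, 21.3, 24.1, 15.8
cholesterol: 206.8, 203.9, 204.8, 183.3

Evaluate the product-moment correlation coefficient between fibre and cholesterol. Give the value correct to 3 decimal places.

0.956

n = 4, Σx = 86.2, Σy = 798.8, Σx² = 1909.14, Σy² = 159883.38, Σxy = 17344.89
nΣxy − ΣxΣy = 69379.56 − 68856.56 = 523
nΣx² − (Σx)² = 7636.56 − 7430.44 = 206.12; nΣy² − (Σy)² = 639533.52 − 638081.44 = 1452.08
r = 523 / √(206.12 × 1452.08) = 523 / 547.0857 ≈ 0.956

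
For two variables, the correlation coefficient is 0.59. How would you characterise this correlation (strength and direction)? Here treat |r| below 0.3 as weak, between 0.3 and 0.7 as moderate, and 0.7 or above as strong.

moderate positive

r = 0.59 > 0 so the relationship is positive.
|r| = 0.59, which falls in the moderate range.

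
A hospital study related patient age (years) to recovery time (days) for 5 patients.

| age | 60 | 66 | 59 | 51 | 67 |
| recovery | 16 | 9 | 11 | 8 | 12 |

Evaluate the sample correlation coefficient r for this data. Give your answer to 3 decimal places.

n = 5, Σx = 303, Σy = 56, Σx² = 18527, Σy² = 666, Σxy = 3415
nΣxy − ΣxΣy = 17075 − 16968 = 107
nΣx² − (Σx)² = 92635 − 91809 = 826; nΣy² − (Σy)² = 3330 − 3136 = 194
r = 107 / √(826 × 194) = 107 / 400.3049 ≈ 0.267

0.267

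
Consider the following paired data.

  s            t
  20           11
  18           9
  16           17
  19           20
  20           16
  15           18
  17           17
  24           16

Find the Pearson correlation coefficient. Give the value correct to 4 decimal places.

-0.1725

n = 8, Σs = 149, Σt = 124, Σs² = 2831, Σt² = 2016, Σst = 2297
nΣst − ΣsΣt = 18376 − 18476 = -100
nΣs² − (Σs)² = 22648 − 22201 = 447; nΣt² − (Σt)² = 16128 − 15376 = 752
r = -100 / √(447 × 752) = -100 / 579.7793 ≈ -0.1725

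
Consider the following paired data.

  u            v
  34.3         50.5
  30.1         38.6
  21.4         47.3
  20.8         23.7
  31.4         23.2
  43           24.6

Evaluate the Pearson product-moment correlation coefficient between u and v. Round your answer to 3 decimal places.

n = 6, Σu = 181, Σv = 207.9, Σu² = 5808.06, Σv² = 7982.59, Σuv = 6185.47
nΣuv − ΣuΣv = 37112.82 − 37629.9 = -517.08
nΣu² − (Σu)² = 34848.36 − 32761 = 2087.36; nΣv² − (Σv)² = 47895.54 − 43222.41 = 4673.13
r = -517.08 / √(2087.36 × 4673.13) = -517.08 / 3123.2202 ≈ -0.166

-0.166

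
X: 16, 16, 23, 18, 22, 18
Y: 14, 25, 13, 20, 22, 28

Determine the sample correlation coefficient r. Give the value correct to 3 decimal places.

-0.299

n = 6, ΣX = 113, ΣY = 122, ΣX² = 2173, ΣY² = 2658, ΣXY = 2271
nΣXY − ΣXΣY = 13626 − 13786 = -160
nΣX² − (ΣX)² = 13038 − 12769 = 269; nΣY² − (ΣY)² = 15948 − 14884 = 1064
r = -160 / √(269 × 1064) = -160 / 534.9916 ≈ -0.299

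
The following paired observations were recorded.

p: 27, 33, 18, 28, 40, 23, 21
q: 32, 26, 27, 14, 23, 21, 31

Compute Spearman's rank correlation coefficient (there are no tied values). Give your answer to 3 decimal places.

-0.393

Rank p: 4, 6, 1, 5, 7, 3, 2
Rank q: 7, 4, 5, 1, 3, 2, 6
d = rank(p) − rank(q): -3, 2, -4, 4, 4, 1, -4; Σd² = 78
ρ = 1 − 6Σd² / [n(n²−1)] = 1 − 6×78 / (7×48) = 1 − 468/336 ≈ -0.393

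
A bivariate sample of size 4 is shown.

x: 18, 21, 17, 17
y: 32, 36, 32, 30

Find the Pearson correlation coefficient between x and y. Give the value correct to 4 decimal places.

0.9446

n = 4, Σx = 73, Σy = 130, Σx² = 1343, Σy² = 4244, Σxy = 2386
nΣxy − ΣxΣy = 9544 − 9490 = 54
nΣx² − (Σx)² = 5372 − 5329 = 43; nΣy² − (Σy)² = 16976 − 16900 = 76
r = 54 / √(43 × 76) = 54 / 57.1664 ≈ 0.9446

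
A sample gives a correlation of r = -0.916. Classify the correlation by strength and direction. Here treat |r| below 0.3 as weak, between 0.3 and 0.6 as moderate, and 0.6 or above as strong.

strong negative

r = -0.916 < 0 so the relationship is negative.
|r| = 0.916, which falls in the strong range.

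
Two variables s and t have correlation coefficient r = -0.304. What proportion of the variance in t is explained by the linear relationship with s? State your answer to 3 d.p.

r² = (-0.304)² = 0.092

0.092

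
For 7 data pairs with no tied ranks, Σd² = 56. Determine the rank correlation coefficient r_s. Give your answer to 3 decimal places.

ρ = 1 − 6Σd² / [n(n²−1)] = 1 − 6×56 / (7×48)
  = 1 − 336/336 = 1 − 1.0000 ≈ 0.000

0.000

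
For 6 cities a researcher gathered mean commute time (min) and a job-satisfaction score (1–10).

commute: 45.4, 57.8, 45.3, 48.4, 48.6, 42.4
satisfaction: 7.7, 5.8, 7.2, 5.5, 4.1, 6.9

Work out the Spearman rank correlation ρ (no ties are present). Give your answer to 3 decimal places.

-0.600

Rank commute: 3, 6, 2, 4, 5, 1
Rank satisfaction: 6, 3, 5, 2, 1, 4
d = rank(commute) − rank(satisfaction): -3, 3, -3, 2, 4, -3; Σd² = 56
ρ = 1 − 6Σd² / [n(n²−1)] = 1 − 6×56 / (6×35) = 1 − 336/210 ≈ -0.600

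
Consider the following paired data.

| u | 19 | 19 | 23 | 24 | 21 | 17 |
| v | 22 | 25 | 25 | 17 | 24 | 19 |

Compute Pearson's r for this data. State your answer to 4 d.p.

n = 6, Σu = 123, Σv = 132, Σu² = 2557, Σv² = 2960, Σuv = 2703
nΣuv − ΣuΣv = 16218 − 16236 = -18
nΣu² − (Σu)² = 15342 − 15129 = 213; nΣv² − (Σv)² = 17760 − 17424 = 336
r = -18 / √(213 × 336) = -18 / 267.5220 ≈ -0.0673

-0.0673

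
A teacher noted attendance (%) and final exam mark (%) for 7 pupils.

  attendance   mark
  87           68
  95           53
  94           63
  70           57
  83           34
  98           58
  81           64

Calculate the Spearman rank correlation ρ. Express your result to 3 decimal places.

Rank attendance: 4, 6, 5, 1, 3, 7, 2
Rank mark: 7, 2, 5, 3, 1, 4, 6
d = rank(attendance) − rank(mark): -3, 4, 0, -2, 2, 3, -4; Σd² = 58
ρ = 1 − 6Σd² / [n(n²−1)] = 1 − 6×58 / (7×48) = 1 − 348/336 ≈ -0.036

-0.036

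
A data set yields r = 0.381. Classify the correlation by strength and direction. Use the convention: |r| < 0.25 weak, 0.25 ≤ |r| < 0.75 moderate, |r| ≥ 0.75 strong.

r = 0.381 > 0 so the relationship is positive.
|r| = 0.381, which falls in the moderate range.

moderate positive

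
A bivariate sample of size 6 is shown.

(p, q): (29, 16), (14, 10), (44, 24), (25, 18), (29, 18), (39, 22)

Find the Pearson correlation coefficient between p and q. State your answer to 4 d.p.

n = 6, Σp = 180, Σq = 108, Σp² = 5960, Σq² = 2064, Σpq = 3490
nΣpq − ΣpΣq = 20940 − 19440 = 1500
nΣp² − (Σp)² = 35760 − 32400 = 3360; nΣq² − (Σq)² = 12384 − 11664 = 720
r = 1500 / √(3360 × 720) = 1500 / 1555.3778 ≈ 0.9644

0.9644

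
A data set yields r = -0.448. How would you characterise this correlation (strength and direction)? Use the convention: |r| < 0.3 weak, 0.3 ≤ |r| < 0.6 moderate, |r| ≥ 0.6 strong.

r = -0.448 < 0 so the relationship is negative.
|r| = 0.448, which falls in the moderate range.

moderate negative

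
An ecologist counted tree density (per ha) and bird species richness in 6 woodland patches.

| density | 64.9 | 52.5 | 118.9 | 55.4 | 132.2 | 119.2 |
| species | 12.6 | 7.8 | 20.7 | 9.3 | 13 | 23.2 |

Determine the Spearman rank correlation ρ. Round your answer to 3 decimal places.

0.829

Rank density: 3, 1, 4, 2, 6, 5
Rank species: 3, 1, 5, 2, 4, 6
d = rank(density) − rank(species): 0, 0, -1, 0, 2, -1; Σd² = 6
ρ = 1 − 6Σd² / [n(n²−1)] = 1 − 6×6 / (6×35) = 1 − 36/210 ≈ 0.829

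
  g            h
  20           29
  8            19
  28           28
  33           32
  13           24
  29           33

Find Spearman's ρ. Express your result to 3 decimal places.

Rank g: 3, 1, 4, 6, 2, 5
Rank h: 4, 1, 3, 5, 2, 6
d = rank(g) − rank(h): -1, 0, 1, 1, 0, -1; Σd² = 4
ρ = 1 − 6Σd² / [n(n²−1)] = 1 − 6×4 / (6×35) = 1 − 24/210 ≈ 0.886

0.886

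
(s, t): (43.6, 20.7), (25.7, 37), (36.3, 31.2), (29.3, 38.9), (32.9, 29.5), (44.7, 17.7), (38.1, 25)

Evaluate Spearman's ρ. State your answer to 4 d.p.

Rank s: 6, 1, 4, 2, 3, 7, 5
Rank t: 2, 6, 5, 7, 4, 1, 3
d = rank(s) − rank(t): 4, -5, -1, -5, -1, 6, 2; Σd² = 108
ρ = 1 − 6Σd² / [n(n²−1)] = 1 − 6×108 / (7×48) = 1 − 648/336 ≈ -0.9286

-0.9286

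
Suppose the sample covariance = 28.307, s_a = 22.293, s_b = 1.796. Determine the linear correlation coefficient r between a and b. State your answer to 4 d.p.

r = Cov(a,b) / (s_a · s_b) = 28.307 / (22.293 × 1.796)
  = 28.307 / 40.0382 ≈ 0.7070

0.7070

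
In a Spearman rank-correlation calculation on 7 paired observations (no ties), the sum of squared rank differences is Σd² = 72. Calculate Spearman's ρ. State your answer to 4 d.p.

ρ = 1 − 6Σd² / [n(n²−1)] = 1 − 6×72 / (7×48)
  = 1 − 432/336 = 1 − 1.28571 ≈ -0.2857

-0.2857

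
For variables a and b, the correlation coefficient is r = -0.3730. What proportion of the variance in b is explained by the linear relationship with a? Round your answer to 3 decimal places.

r² = (-0.3730)² = 0.139

0.139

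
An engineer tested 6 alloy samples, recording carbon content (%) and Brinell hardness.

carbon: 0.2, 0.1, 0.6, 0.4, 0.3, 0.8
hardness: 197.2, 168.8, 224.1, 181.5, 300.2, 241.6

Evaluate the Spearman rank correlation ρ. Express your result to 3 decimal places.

0.543

Rank carbon: 2, 1, 5, 4, 3, 6
Rank hardness: 3, 1, 4, 2, 6, 5
d = rank(carbon) − rank(hardness): -1, 0, 1, 2, -3, 1; Σd² = 16
ρ = 1 − 6Σd² / [n(n²−1)] = 1 − 6×16 / (6×35) = 1 − 96/210 ≈ 0.543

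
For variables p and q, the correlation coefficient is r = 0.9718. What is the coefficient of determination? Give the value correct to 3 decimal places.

0.944

r² = (0.9718)² = 0.944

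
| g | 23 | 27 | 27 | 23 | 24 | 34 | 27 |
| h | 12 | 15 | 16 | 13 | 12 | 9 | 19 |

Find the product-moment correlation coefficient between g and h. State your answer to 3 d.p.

n = 7, Σg = 185, Σh = 96, Σg² = 4977, Σh² = 1380, Σgh = 2519
nΣgh − ΣgΣh = 17633 − 17760 = -127
nΣg² − (Σg)² = 34839 − 34225 = 614; nΣh² − (Σh)² = 9660 − 9216 = 444
r = -127 / √(614 × 444) = -127 / 522.1264 ≈ -0.243

-0.243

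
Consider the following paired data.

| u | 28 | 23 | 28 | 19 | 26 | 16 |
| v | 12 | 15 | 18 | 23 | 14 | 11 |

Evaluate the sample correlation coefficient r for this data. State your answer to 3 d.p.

-0.073

n = 6, Σu = 140, Σv = 93, Σu² = 3390, Σv² = 1539, Σuv = 2162
nΣuv − ΣuΣv = 12972 − 13020 = -48
nΣu² − (Σu)² = 20340 − 19600 = 740; nΣv² − (Σv)² = 9234 − 8649 = 585
r = -48 / √(740 × 585) = -48 / 657.9514 ≈ -0.073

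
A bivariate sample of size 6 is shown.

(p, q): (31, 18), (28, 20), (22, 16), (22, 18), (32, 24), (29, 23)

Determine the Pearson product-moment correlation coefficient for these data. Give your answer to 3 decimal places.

0.708

n = 6, Σp = 164, Σq = 119, Σp² = 4578, Σq² = 2409, Σpq = 3301
nΣpq − ΣpΣq = 19806 − 19516 = 290
nΣp² − (Σp)² = 27468 − 26896 = 572; nΣq² − (Σq)² = 14454 − 14161 = 293
r = 290 / √(572 × 293) = 290 / 409.3849 ≈ 0.708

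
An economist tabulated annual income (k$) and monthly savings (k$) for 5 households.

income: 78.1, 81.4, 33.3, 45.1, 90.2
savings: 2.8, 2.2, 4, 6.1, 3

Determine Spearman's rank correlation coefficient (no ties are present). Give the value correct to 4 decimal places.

-0.6000

Rank income: 3, 4, 1, 2, 5
Rank savings: 2, 1, 4, 5, 3
d = rank(income) − rank(savings): 1, 3, -3, -3, 2; Σd² = 32
ρ = 1 − 6Σd² / [n(n²−1)] = 1 − 6×32 / (5×24) = 1 − 192/120 ≈ -0.6000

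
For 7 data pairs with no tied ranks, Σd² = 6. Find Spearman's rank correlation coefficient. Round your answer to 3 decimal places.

ρ = 1 − 6Σd² / [n(n²−1)] = 1 − 6×6 / (7×48)
  = 1 − 36/336 = 1 − 0.1071 ≈ 0.893

0.893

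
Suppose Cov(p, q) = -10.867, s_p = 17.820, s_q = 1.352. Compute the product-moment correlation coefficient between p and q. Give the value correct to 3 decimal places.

-0.451

r = Cov(p,q) / (s_p · s_q) = -10.867 / (17.820 × 1.352)
  = -10.867 / 24.0926 ≈ -0.451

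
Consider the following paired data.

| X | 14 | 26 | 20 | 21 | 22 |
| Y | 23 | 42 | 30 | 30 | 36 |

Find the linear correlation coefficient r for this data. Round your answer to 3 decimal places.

0.962

n = 5, ΣX = 103, ΣY = 161, ΣX² = 2197, ΣY² = 5389, ΣXY = 3436
nΣXY − ΣXΣY = 17180 − 16583 = 597
nΣX² − (ΣX)² = 10985 − 10609 = 376; nΣY² − (ΣY)² = 26945 − 25921 = 1024
r = 597 / √(376 × 1024) = 597 / 620.5030 ≈ 0.962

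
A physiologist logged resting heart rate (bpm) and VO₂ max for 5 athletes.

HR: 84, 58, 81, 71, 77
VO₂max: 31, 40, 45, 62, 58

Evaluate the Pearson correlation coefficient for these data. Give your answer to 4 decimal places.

n = 5, Σx = 371, Σy = 236, Σx² = 27951, Σy² = 11794, Σxy = 17437
nΣxy − ΣxΣy = 87185 − 87556 = -371
nΣx² − (Σx)² = 139755 − 137641 = 2114; nΣy² − (Σy)² = 58970 − 55696 = 3274
r = -371 / √(2114 × 3274) = -371 / 2630.8242 ≈ -0.1410

-0.1410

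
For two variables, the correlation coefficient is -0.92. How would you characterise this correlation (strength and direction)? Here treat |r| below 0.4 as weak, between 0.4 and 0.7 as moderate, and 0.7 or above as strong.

strong negative

r = -0.92 < 0 so the relationship is negative.
|r| = 0.92, which falls in the strong range.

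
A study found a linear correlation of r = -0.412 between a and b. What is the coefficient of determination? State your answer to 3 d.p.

r² = (-0.412)² = 0.170

0.170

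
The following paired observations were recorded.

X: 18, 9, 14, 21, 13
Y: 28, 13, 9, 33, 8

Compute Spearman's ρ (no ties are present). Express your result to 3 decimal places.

0.700

Rank X: 4, 1, 3, 5, 2
Rank Y: 4, 3, 2, 5, 1
d = rank(X) − rank(Y): 0, -2, 1, 0, 1; Σd² = 6
ρ = 1 − 6Σd² / [n(n²−1)] = 1 − 6×6 / (5×24) = 1 − 36/120 ≈ 0.700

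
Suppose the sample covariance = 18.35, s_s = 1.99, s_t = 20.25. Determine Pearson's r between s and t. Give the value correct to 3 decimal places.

0.455

r = Cov(s,t) / (s_s · s_t) = 18.35 / (1.99 × 20.25)
  = 18.35 / 40.2975 ≈ 0.455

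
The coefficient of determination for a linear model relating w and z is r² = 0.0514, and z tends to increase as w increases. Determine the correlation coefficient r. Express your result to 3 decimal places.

0.227

|r| = √0.0514 = 0.227
The association is positive, so r = 0.227.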